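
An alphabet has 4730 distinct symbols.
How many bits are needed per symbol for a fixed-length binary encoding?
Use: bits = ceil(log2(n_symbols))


log2(4730) = 12.2076
Bracket: 2^12 = 4096 < 4730 <= 2^13 = 8192
So ceil(log2(4730)) = 13

bits = ceil(log2(4730)) = ceil(12.2076) = 13 bits


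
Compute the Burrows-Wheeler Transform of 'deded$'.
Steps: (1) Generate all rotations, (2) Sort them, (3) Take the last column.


Rotations (sorted):
  0: $deded -> last char: d
  1: d$dede -> last char: e
  2: ded$de -> last char: e
  3: deded$ -> last char: $
  4: ed$ded -> last char: d
  5: eded$d -> last char: d


BWT = dee$dd


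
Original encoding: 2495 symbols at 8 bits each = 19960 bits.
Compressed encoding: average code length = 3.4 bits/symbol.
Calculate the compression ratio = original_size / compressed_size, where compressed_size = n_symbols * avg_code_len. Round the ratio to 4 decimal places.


original_size = n_symbols * orig_bits = 2495 * 8 = 19960 bits
compressed_size = n_symbols * avg_code_len = 2495 * 3.4 = 8483.0 bits
ratio = original_size / compressed_size = 19960 / 8483.0 = 2.3529

Compression ratio = 2.3529


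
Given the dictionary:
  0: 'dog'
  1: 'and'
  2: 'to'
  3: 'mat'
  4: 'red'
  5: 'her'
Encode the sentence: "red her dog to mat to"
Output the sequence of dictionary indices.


Look up each word in the dictionary:
  'red' -> 4
  'her' -> 5
  'dog' -> 0
  'to' -> 2
  'mat' -> 3
  'to' -> 2

Encoded: [4, 5, 0, 2, 3, 2]


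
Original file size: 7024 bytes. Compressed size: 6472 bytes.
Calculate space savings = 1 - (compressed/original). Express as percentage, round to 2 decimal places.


ratio = compressed/original = 6472/7024 = 0.921412
savings = 1 - ratio = 1 - 0.921412 = 0.078588
as a percentage: 0.078588 * 100 = 7.86%

Space savings = 1 - 6472/7024 = 7.86%


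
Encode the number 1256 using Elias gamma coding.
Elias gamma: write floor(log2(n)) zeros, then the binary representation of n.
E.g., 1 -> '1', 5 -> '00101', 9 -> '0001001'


num_bits = floor(log2(1256)) + 1 = 11
leading_zeros = num_bits - 1 = 10
binary(1256) = 10011101000

Elias gamma(1256) = '0000000000' + '10011101000' = 000000000010011101000 (21 bits)


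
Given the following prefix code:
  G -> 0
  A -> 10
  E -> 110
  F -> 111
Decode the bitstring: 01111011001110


Decoding step by step:
Bits 0 -> G
Bits 111 -> F
Bits 10 -> A
Bits 110 -> E
Bits 0 -> G
Bits 111 -> F
Bits 0 -> G


Decoded message: GFAEGFG


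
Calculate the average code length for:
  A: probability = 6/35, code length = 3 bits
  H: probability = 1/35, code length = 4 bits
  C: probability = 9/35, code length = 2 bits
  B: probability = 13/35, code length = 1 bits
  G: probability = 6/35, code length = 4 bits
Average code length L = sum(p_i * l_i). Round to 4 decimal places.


Weighted contributions p_i * l_i:
  A: (6/35) * 3 = 18/35
  H: (1/35) * 4 = 4/35
  C: (9/35) * 2 = 18/35
  B: (13/35) * 1 = 13/35
  G: (6/35) * 4 = 24/35
Sum = (18 + 4 + 18 + 13 + 24)/35 = 77/35

L = 77/35 = 2.2000 bits/symbol


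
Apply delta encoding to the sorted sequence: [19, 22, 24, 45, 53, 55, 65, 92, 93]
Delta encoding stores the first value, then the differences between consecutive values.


First value: 19
Deltas:
  22 - 19 = 3
  24 - 22 = 2
  45 - 24 = 21
  53 - 45 = 8
  55 - 53 = 2
  65 - 55 = 10
  92 - 65 = 27
  93 - 92 = 1


Delta encoded: [19, 3, 2, 21, 8, 2, 10, 27, 1]


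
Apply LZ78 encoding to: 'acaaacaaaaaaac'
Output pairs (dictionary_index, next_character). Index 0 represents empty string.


LZ78 encoding steps:
Dictionary: {0: ''}
Step 1: w='' (idx 0), next='a' -> output (0, 'a'), add 'a' as idx 1
Step 2: w='' (idx 0), next='c' -> output (0, 'c'), add 'c' as idx 2
Step 3: w='a' (idx 1), next='a' -> output (1, 'a'), add 'aa' as idx 3
Step 4: w='a' (idx 1), next='c' -> output (1, 'c'), add 'ac' as idx 4
Step 5: w='aa' (idx 3), next='a' -> output (3, 'a'), add 'aaa' as idx 5
Step 6: w='aaa' (idx 5), next='a' -> output (5, 'a'), add 'aaaa' as idx 6
Step 7: w='c' (idx 2), end of input -> output (2, '')


Encoded: [(0, 'a'), (0, 'c'), (1, 'a'), (1, 'c'), (3, 'a'), (5, 'a'), (2, '')]


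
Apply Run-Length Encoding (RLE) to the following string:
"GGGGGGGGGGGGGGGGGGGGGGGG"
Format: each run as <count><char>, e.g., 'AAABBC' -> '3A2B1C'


Scanning runs left to right:
  i=0: run of 'G' x 24 -> '24G'

RLE = 24G


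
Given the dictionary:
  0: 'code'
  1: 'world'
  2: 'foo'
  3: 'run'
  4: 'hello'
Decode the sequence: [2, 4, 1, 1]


Look up each index in the dictionary:
  2 -> 'foo'
  4 -> 'hello'
  1 -> 'world'
  1 -> 'world'

Decoded: "foo hello world world"


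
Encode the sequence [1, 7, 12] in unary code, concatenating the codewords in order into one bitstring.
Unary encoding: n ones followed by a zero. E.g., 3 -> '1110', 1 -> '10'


Encode each number as n ones followed by a terminating 0:
  1 -> 10 (2 bits)
  7 -> 11111110 (8 bits)
  12 -> 1111111111110 (13 bits)
Total length = 2 + 8 + 13 = 23 bits.

Unary([1, 7, 12]) = 10111111101111111111110 (23 bits)


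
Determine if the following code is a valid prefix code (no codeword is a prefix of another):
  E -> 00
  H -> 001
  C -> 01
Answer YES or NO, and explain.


Checking each pair (does one codeword prefix another?):
  E='00' vs H='001': prefix -- VIOLATION

NO -- this is NOT a valid prefix code. E (00) is a prefix of H (001).


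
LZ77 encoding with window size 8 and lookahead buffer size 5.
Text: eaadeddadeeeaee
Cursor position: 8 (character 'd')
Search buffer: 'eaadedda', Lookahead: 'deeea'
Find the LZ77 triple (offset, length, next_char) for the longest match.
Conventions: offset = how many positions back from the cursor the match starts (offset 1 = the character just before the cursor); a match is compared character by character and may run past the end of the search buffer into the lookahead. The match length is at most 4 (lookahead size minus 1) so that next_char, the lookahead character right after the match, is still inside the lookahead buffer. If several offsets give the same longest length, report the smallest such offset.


Try each offset into the search buffer:
  offset=1 (pos 7, char 'a'): match length 0
  offset=2 (pos 6, char 'd'): match length 1
  offset=3 (pos 5, char 'd'): match length 1
  offset=4 (pos 4, char 'e'): match length 0
  offset=5 (pos 3, char 'd'): match length 2
  offset=6 (pos 2, char 'a'): match length 0
  offset=7 (pos 1, char 'a'): match length 0
  offset=8 (pos 0, char 'e'): match length 0
Longest match has length 2 at offset 5.
next_char = character at position 8 + 2 = 10 -> 'e'

Best match: offset=5, length=2 (matching 'de' starting at position 3)
LZ77 triple: (5, 2, 'e')


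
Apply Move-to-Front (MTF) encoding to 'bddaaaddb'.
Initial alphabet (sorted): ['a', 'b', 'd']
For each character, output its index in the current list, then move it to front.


MTF encoding:
'b': index 1 in ['a', 'b', 'd'] -> ['b', 'a', 'd']
'd': index 2 in ['b', 'a', 'd'] -> ['d', 'b', 'a']
'd': index 0 in ['d', 'b', 'a'] -> ['d', 'b', 'a']
'a': index 2 in ['d', 'b', 'a'] -> ['a', 'd', 'b']
'a': index 0 in ['a', 'd', 'b'] -> ['a', 'd', 'b']
'a': index 0 in ['a', 'd', 'b'] -> ['a', 'd', 'b']
'd': index 1 in ['a', 'd', 'b'] -> ['d', 'a', 'b']
'd': index 0 in ['d', 'a', 'b'] -> ['d', 'a', 'b']
'b': index 2 in ['d', 'a', 'b'] -> ['b', 'd', 'a']


Output: [1, 2, 0, 2, 0, 0, 1, 0, 2]


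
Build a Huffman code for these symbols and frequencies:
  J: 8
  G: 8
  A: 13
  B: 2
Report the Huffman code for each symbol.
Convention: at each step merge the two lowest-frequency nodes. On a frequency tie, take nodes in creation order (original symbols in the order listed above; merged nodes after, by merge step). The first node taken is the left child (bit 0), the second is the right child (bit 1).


Huffman tree construction:
Step 1: Merge B(2) + J(8) = 10
Step 2: Merge G(8) + (B+J)(10) = 18
Step 3: Merge A(13) + (G+(B+J))(18) = 31
Read each symbol's code off the tree from the root (left child = 0, right child = 1).

Codes:
  J: 111 (length 3)
  G: 10 (length 2)
  A: 0 (length 1)
  B: 110 (length 3)
Average code length: 59/31 = 1.9032 bits/symbol


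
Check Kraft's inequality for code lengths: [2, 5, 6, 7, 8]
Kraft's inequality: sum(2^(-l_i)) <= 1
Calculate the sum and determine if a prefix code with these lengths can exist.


Sum = 2^(-2) + 2^(-5) + 2^(-6) + 2^(-7) + 2^(-8)
    = 0.25 + 0.03125 + 0.015625 + 0.0078125 + 0.00390625
    = 79/256 = 0.30859375
Since 0.30859375 <= 1, Kraft's inequality IS satisfied.
A prefix code with these lengths CAN exist.

Kraft sum = 0.30859375. Satisfied.


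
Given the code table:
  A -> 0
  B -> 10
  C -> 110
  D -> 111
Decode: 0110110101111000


Decoding:
0 -> A
110 -> C
110 -> C
10 -> B
111 -> D
10 -> B
0 -> A
0 -> A


Result: ACCBDBAA


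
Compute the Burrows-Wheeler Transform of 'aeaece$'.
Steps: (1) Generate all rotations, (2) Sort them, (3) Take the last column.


Rotations (sorted):
  0: $aeaece -> last char: e
  1: aeaece$ -> last char: $
  2: aece$ae -> last char: e
  3: ce$aeae -> last char: e
  4: e$aeaec -> last char: c
  5: eaece$a -> last char: a
  6: ece$aea -> last char: a


BWT = e$eecaa


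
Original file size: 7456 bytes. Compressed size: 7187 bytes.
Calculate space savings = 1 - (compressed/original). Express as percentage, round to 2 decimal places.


ratio = compressed/original = 7187/7456 = 0.963922
savings = 1 - ratio = 1 - 0.963922 = 0.036078
as a percentage: 0.036078 * 100 = 3.61%

Space savings = 1 - 7187/7456 = 3.61%


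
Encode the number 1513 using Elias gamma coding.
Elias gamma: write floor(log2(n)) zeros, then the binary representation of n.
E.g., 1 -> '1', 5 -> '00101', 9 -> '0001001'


num_bits = floor(log2(1513)) + 1 = 11
leading_zeros = num_bits - 1 = 10
binary(1513) = 10111101001

Elias gamma(1513) = '0000000000' + '10111101001' = 000000000010111101001 (21 bits)


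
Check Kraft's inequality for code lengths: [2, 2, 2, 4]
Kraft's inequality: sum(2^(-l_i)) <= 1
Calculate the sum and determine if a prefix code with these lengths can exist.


Sum = 2^(-2) + 2^(-2) + 2^(-2) + 2^(-4)
    = 0.25 + 0.25 + 0.25 + 0.0625
    = 13/16 = 0.8125
Since 0.8125 <= 1, Kraft's inequality IS satisfied.
A prefix code with these lengths CAN exist.

Kraft sum = 0.8125. Satisfied.


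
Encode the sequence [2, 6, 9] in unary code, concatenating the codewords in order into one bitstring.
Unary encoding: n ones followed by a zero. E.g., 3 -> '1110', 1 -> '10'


Encode each number as n ones followed by a terminating 0:
  2 -> 110 (3 bits)
  6 -> 1111110 (7 bits)
  9 -> 1111111110 (10 bits)
Total length = 3 + 7 + 10 = 20 bits.

Unary([2, 6, 9]) = 11011111101111111110 (20 bits)


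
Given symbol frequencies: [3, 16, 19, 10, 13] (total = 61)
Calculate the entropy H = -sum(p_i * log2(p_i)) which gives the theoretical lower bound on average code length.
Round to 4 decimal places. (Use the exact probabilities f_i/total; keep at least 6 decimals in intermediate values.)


Per-symbol terms -p_i * log2(p_i) with p_i = f_i/61:
  p = 3/61 = 0.049180: log2(p) = -4.345775, -p*log2(p) = 0.213727
  p = 16/61 = 0.262295: log2(p) = -1.930737, -p*log2(p) = 0.506423
  p = 19/61 = 0.311475: log2(p) = -1.682810, -p*log2(p) = 0.524154
  p = 10/61 = 0.163934: log2(p) = -2.608809, -p*log2(p) = 0.427674
  p = 13/61 = 0.213115: log2(p) = -2.230298, -p*log2(p) = 0.475309
H = 0.213727 + 0.506423 + 0.524154 + 0.427674 + 0.475309 = 2.147287

H = 2.1473 bits/symbol


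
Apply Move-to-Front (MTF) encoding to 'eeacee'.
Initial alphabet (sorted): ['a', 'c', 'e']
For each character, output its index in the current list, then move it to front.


MTF encoding:
'e': index 2 in ['a', 'c', 'e'] -> ['e', 'a', 'c']
'e': index 0 in ['e', 'a', 'c'] -> ['e', 'a', 'c']
'a': index 1 in ['e', 'a', 'c'] -> ['a', 'e', 'c']
'c': index 2 in ['a', 'e', 'c'] -> ['c', 'a', 'e']
'e': index 2 in ['c', 'a', 'e'] -> ['e', 'c', 'a']
'e': index 0 in ['e', 'c', 'a'] -> ['e', 'c', 'a']


Output: [2, 0, 1, 2, 2, 0]


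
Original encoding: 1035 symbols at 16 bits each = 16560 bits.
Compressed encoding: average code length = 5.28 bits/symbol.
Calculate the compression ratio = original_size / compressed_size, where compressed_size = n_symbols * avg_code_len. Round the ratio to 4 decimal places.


original_size = n_symbols * orig_bits = 1035 * 16 = 16560 bits
compressed_size = n_symbols * avg_code_len = 1035 * 5.28 = 5464.8 bits
ratio = original_size / compressed_size = 16560 / 5464.8 = 3.0303

Compression ratio = 3.0303


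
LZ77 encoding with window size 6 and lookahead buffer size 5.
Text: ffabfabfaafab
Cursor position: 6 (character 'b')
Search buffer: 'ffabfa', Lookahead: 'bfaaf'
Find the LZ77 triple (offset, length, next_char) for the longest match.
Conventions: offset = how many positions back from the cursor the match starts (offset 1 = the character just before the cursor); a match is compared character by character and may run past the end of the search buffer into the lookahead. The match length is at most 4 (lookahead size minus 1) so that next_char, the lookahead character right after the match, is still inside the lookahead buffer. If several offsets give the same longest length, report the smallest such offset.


Try each offset into the search buffer:
  offset=1 (pos 5, char 'a'): match length 0
  offset=2 (pos 4, char 'f'): match length 0
  offset=3 (pos 3, char 'b'): match length 3
  offset=4 (pos 2, char 'a'): match length 0
  offset=5 (pos 1, char 'f'): match length 0
  offset=6 (pos 0, char 'f'): match length 0
Longest match has length 3 at offset 3.
next_char = character at position 6 + 3 = 9 -> 'a'

Best match: offset=3, length=3 (matching 'bfa' starting at position 3)
LZ77 triple: (3, 3, 'a')


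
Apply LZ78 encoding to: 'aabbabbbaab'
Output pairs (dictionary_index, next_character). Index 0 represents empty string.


LZ78 encoding steps:
Dictionary: {0: ''}
Step 1: w='' (idx 0), next='a' -> output (0, 'a'), add 'a' as idx 1
Step 2: w='a' (idx 1), next='b' -> output (1, 'b'), add 'ab' as idx 2
Step 3: w='' (idx 0), next='b' -> output (0, 'b'), add 'b' as idx 3
Step 4: w='ab' (idx 2), next='b' -> output (2, 'b'), add 'abb' as idx 4
Step 5: w='b' (idx 3), next='a' -> output (3, 'a'), add 'ba' as idx 5
Step 6: w='ab' (idx 2), end of input -> output (2, '')


Encoded: [(0, 'a'), (1, 'b'), (0, 'b'), (2, 'b'), (3, 'a'), (2, '')]


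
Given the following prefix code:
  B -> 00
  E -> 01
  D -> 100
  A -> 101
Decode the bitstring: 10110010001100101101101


Decoding step by step:
Bits 101 -> A
Bits 100 -> D
Bits 100 -> D
Bits 01 -> E
Bits 100 -> D
Bits 101 -> A
Bits 101 -> A
Bits 101 -> A


Decoded message: ADDEDAAA


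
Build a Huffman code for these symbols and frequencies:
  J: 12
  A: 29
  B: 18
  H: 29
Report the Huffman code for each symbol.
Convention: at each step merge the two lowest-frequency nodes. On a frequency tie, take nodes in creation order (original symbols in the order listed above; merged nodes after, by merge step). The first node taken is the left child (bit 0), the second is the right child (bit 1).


Huffman tree construction:
Step 1: Merge J(12) + B(18) = 30
Step 2: Merge A(29) + H(29) = 58
Step 3: Merge (J+B)(30) + (A+H)(58) = 88
Read each symbol's code off the tree from the root (left child = 0, right child = 1).

Codes:
  J: 00 (length 2)
  A: 10 (length 2)
  B: 01 (length 2)
  H: 11 (length 2)
Average code length: 176/88 = 2.0000 bits/symbol


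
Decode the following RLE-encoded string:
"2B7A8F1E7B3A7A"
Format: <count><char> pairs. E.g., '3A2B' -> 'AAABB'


Expanding each <count><char> pair:
  2B -> 'BB'
  7A -> 'AAAAAAA'
  8F -> 'FFFFFFFF'
  1E -> 'E'
  7B -> 'BBBBBBB'
  3A -> 'AAA'
  7A -> 'AAAAAAA'

Decoded = BBAAAAAAAFFFFFFFFEBBBBBBBAAAAAAAAAA


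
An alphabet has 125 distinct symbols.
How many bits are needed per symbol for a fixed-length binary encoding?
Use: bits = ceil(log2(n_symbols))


log2(125) = 6.9658
Bracket: 2^6 = 64 < 125 <= 2^7 = 128
So ceil(log2(125)) = 7

bits = ceil(log2(125)) = ceil(6.9658) = 7 bits


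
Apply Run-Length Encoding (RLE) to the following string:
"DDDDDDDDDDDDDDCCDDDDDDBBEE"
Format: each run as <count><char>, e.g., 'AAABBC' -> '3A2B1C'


Scanning runs left to right:
  i=0: run of 'D' x 14 -> '14D'
  i=14: run of 'C' x 2 -> '2C'
  i=16: run of 'D' x 6 -> '6D'
  i=22: run of 'B' x 2 -> '2B'
  i=24: run of 'E' x 2 -> '2E'

RLE = 14D2C6D2B2E


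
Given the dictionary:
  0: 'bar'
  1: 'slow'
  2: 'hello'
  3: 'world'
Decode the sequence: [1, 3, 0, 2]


Look up each index in the dictionary:
  1 -> 'slow'
  3 -> 'world'
  0 -> 'bar'
  2 -> 'hello'

Decoded: "slow world bar hello"


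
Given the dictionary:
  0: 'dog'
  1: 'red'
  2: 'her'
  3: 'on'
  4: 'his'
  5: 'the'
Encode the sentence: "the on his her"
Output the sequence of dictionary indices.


Look up each word in the dictionary:
  'the' -> 5
  'on' -> 3
  'his' -> 4
  'her' -> 2

Encoded: [5, 3, 4, 2]


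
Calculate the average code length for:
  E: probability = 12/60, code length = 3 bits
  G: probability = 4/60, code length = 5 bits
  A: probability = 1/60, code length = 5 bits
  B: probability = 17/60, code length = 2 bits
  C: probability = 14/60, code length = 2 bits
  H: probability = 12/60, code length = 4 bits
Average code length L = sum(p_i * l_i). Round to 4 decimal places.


Weighted contributions p_i * l_i:
  E: (12/60) * 3 = 36/60
  G: (4/60) * 5 = 20/60
  A: (1/60) * 5 = 5/60
  B: (17/60) * 2 = 34/60
  C: (14/60) * 2 = 28/60
  H: (12/60) * 4 = 48/60
Sum = (36 + 20 + 5 + 34 + 28 + 48)/60 = 171/60

L = 171/60 = 2.8500 bits/symbol


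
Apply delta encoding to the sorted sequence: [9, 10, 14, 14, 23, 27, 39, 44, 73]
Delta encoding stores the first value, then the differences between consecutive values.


First value: 9
Deltas:
  10 - 9 = 1
  14 - 10 = 4
  14 - 14 = 0
  23 - 14 = 9
  27 - 23 = 4
  39 - 27 = 12
  44 - 39 = 5
  73 - 44 = 29


Delta encoded: [9, 1, 4, 0, 9, 4, 12, 5, 29]


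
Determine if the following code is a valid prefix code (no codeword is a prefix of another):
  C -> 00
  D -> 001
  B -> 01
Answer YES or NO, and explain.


Checking each pair (does one codeword prefix another?):
  C='00' vs D='001': prefix -- VIOLATION

NO -- this is NOT a valid prefix code. C (00) is a prefix of D (001).


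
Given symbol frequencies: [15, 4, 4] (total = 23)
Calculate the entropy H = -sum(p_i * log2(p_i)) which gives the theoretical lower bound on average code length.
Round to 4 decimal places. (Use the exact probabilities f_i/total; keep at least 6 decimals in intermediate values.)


Per-symbol terms -p_i * log2(p_i) with p_i = f_i/23:
  p = 15/23 = 0.652174: log2(p) = -0.616671, -p*log2(p) = 0.402177
  p = 4/23 = 0.173913: log2(p) = -2.523562, -p*log2(p) = 0.438880
  p = 4/23 = 0.173913: log2(p) = -2.523562, -p*log2(p) = 0.438880
H = 0.402177 + 0.438880 + 0.438880 = 1.279937

H = 1.2799 bits/symbol


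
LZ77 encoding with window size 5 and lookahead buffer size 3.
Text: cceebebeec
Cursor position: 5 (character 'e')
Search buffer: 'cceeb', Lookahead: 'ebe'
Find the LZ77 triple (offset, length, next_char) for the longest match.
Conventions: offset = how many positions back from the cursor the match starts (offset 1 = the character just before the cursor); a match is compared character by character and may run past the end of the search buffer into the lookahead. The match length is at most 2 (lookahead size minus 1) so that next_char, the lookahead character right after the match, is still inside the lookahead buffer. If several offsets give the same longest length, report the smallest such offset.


Try each offset into the search buffer:
  offset=1 (pos 4, char 'b'): match length 0
  offset=2 (pos 3, char 'e'): match length 2
  offset=3 (pos 2, char 'e'): match length 1
  offset=4 (pos 1, char 'c'): match length 0
  offset=5 (pos 0, char 'c'): match length 0
Longest match has length 2 at offset 2.
next_char = character at position 5 + 2 = 7 -> 'e'

Best match: offset=2, length=2 (matching 'eb' starting at position 3)
LZ77 triple: (2, 2, 'e')


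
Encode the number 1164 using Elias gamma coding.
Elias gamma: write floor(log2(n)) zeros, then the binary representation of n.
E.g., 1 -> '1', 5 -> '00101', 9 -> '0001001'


num_bits = floor(log2(1164)) + 1 = 11
leading_zeros = num_bits - 1 = 10
binary(1164) = 10010001100

Elias gamma(1164) = '0000000000' + '10010001100' = 000000000010010001100 (21 bits)


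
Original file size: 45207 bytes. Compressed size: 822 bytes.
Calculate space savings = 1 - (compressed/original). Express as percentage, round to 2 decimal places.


ratio = compressed/original = 822/45207 = 0.018183
savings = 1 - ratio = 1 - 0.018183 = 0.981817
as a percentage: 0.981817 * 100 = 98.18%

Space savings = 1 - 822/45207 = 98.18%


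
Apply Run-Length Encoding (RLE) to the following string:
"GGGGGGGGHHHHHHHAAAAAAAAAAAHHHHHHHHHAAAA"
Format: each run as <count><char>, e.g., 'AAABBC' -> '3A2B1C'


Scanning runs left to right:
  i=0: run of 'G' x 8 -> '8G'
  i=8: run of 'H' x 7 -> '7H'
  i=15: run of 'A' x 11 -> '11A'
  i=26: run of 'H' x 9 -> '9H'
  i=35: run of 'A' x 4 -> '4A'

RLE = 8G7H11A9H4A


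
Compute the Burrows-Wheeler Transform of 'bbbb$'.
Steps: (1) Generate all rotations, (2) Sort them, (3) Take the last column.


Rotations (sorted):
  0: $bbbb -> last char: b
  1: b$bbb -> last char: b
  2: bb$bb -> last char: b
  3: bbb$b -> last char: b
  4: bbbb$ -> last char: $


BWT = bbbb$


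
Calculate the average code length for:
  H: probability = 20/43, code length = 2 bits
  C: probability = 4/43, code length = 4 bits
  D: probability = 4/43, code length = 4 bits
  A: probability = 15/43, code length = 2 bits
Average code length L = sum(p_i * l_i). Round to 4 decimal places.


Weighted contributions p_i * l_i:
  H: (20/43) * 2 = 40/43
  C: (4/43) * 4 = 16/43
  D: (4/43) * 4 = 16/43
  A: (15/43) * 2 = 30/43
Sum = (40 + 16 + 16 + 30)/43 = 102/43

L = 102/43 = 2.3721 bits/symbol


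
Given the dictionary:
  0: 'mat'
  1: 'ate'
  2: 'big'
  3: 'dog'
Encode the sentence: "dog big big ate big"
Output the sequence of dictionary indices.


Look up each word in the dictionary:
  'dog' -> 3
  'big' -> 2
  'big' -> 2
  'ate' -> 1
  'big' -> 2

Encoded: [3, 2, 2, 1, 2]


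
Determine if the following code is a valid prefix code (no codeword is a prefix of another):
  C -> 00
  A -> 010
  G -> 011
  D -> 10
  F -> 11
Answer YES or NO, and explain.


Checking each pair (does one codeword prefix another?):
  C='00' vs A='010': no prefix
  C='00' vs G='011': no prefix
  C='00' vs D='10': no prefix
  C='00' vs F='11': no prefix
  A='010' vs C='00': no prefix
  A='010' vs G='011': no prefix
  A='010' vs D='10': no prefix
  A='010' vs F='11': no prefix
  G='011' vs C='00': no prefix
  G='011' vs A='010': no prefix
  G='011' vs D='10': no prefix
  G='011' vs F='11': no prefix
  D='10' vs C='00': no prefix
  D='10' vs A='010': no prefix
  D='10' vs G='011': no prefix
  D='10' vs F='11': no prefix
  F='11' vs C='00': no prefix
  F='11' vs A='010': no prefix
  F='11' vs G='011': no prefix
  F='11' vs D='10': no prefix
No violation found over all pairs.

YES -- this is a valid prefix code. No codeword is a prefix of any other codeword.


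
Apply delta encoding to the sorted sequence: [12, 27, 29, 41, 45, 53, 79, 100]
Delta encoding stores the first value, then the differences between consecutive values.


First value: 12
Deltas:
  27 - 12 = 15
  29 - 27 = 2
  41 - 29 = 12
  45 - 41 = 4
  53 - 45 = 8
  79 - 53 = 26
  100 - 79 = 21


Delta encoded: [12, 15, 2, 12, 4, 8, 26, 21]


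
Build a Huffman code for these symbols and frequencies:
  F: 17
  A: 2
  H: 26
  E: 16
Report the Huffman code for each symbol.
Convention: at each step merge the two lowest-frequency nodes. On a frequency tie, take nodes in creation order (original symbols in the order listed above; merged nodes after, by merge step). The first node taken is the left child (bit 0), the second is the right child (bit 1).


Huffman tree construction:
Step 1: Merge A(2) + E(16) = 18
Step 2: Merge F(17) + (A+E)(18) = 35
Step 3: Merge H(26) + (F+(A+E))(35) = 61
Read each symbol's code off the tree from the root (left child = 0, right child = 1).

Codes:
  F: 10 (length 2)
  A: 110 (length 3)
  H: 0 (length 1)
  E: 111 (length 3)
Average code length: 114/61 = 1.8689 bits/symbol


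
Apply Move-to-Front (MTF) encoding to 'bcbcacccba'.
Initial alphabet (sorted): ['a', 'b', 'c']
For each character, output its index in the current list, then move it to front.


MTF encoding:
'b': index 1 in ['a', 'b', 'c'] -> ['b', 'a', 'c']
'c': index 2 in ['b', 'a', 'c'] -> ['c', 'b', 'a']
'b': index 1 in ['c', 'b', 'a'] -> ['b', 'c', 'a']
'c': index 1 in ['b', 'c', 'a'] -> ['c', 'b', 'a']
'a': index 2 in ['c', 'b', 'a'] -> ['a', 'c', 'b']
'c': index 1 in ['a', 'c', 'b'] -> ['c', 'a', 'b']
'c': index 0 in ['c', 'a', 'b'] -> ['c', 'a', 'b']
'c': index 0 in ['c', 'a', 'b'] -> ['c', 'a', 'b']
'b': index 2 in ['c', 'a', 'b'] -> ['b', 'c', 'a']
'a': index 2 in ['b', 'c', 'a'] -> ['a', 'b', 'c']


Output: [1, 2, 1, 1, 2, 1, 0, 0, 2, 2]


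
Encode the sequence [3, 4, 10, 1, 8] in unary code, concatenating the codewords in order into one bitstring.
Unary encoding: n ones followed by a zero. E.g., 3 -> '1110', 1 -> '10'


Encode each number as n ones followed by a terminating 0:
  3 -> 1110 (4 bits)
  4 -> 11110 (5 bits)
  10 -> 11111111110 (11 bits)
  1 -> 10 (2 bits)
  8 -> 111111110 (9 bits)
Total length = 4 + 5 + 11 + 2 + 9 = 31 bits.

Unary([3, 4, 10, 1, 8]) = 1110111101111111111010111111110 (31 bits)


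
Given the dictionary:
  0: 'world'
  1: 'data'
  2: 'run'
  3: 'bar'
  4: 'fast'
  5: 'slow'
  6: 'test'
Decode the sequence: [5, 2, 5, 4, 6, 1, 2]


Look up each index in the dictionary:
  5 -> 'slow'
  2 -> 'run'
  5 -> 'slow'
  4 -> 'fast'
  6 -> 'test'
  1 -> 'data'
  2 -> 'run'

Decoded: "slow run slow fast test data run"


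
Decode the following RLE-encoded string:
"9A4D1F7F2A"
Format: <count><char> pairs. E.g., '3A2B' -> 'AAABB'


Expanding each <count><char> pair:
  9A -> 'AAAAAAAAA'
  4D -> 'DDDD'
  1F -> 'F'
  7F -> 'FFFFFFF'
  2A -> 'AA'

Decoded = AAAAAAAAADDDDFFFFFFFFAA


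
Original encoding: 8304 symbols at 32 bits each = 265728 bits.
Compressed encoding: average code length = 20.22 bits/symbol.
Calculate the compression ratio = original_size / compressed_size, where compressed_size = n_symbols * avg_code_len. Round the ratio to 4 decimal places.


original_size = n_symbols * orig_bits = 8304 * 32 = 265728 bits
compressed_size = n_symbols * avg_code_len = 8304 * 20.22 = 167906.88 bits
ratio = original_size / compressed_size = 265728 / 167906.88 = 1.5826

Compression ratio = 1.5826


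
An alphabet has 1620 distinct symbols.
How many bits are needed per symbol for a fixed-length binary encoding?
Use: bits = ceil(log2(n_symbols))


log2(1620) = 10.6618
Bracket: 2^10 = 1024 < 1620 <= 2^11 = 2048
So ceil(log2(1620)) = 11

bits = ceil(log2(1620)) = ceil(10.6618) = 11 bits


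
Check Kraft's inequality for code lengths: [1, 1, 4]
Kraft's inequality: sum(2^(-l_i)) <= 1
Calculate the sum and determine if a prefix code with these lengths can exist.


Sum = 2^(-1) + 2^(-1) + 2^(-4)
    = 0.5 + 0.5 + 0.0625
    = 17/16 = 1.0625
Since 1.0625 > 1, Kraft's inequality is NOT satisfied.
A prefix code with these lengths CANNOT exist.

Kraft sum = 1.0625. Not satisfied.


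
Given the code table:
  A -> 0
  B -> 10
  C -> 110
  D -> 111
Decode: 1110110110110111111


Decoding:
111 -> D
0 -> A
110 -> C
110 -> C
110 -> C
111 -> D
111 -> D


Result: DACCCDD


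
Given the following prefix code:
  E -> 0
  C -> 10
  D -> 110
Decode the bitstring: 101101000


Decoding step by step:
Bits 10 -> C
Bits 110 -> D
Bits 10 -> C
Bits 0 -> E
Bits 0 -> E


Decoded message: CDCEE


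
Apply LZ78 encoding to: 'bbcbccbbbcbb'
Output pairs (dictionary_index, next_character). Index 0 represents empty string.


LZ78 encoding steps:
Dictionary: {0: ''}
Step 1: w='' (idx 0), next='b' -> output (0, 'b'), add 'b' as idx 1
Step 2: w='b' (idx 1), next='c' -> output (1, 'c'), add 'bc' as idx 2
Step 3: w='bc' (idx 2), next='c' -> output (2, 'c'), add 'bcc' as idx 3
Step 4: w='b' (idx 1), next='b' -> output (1, 'b'), add 'bb' as idx 4
Step 5: w='bc' (idx 2), next='b' -> output (2, 'b'), add 'bcb' as idx 5
Step 6: w='b' (idx 1), end of input -> output (1, '')


Encoded: [(0, 'b'), (1, 'c'), (2, 'c'), (1, 'b'), (2, 'b'), (1, '')]


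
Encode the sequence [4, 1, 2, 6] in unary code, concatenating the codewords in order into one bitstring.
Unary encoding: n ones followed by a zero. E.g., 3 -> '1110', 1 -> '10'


Encode each number as n ones followed by a terminating 0:
  4 -> 11110 (5 bits)
  1 -> 10 (2 bits)
  2 -> 110 (3 bits)
  6 -> 1111110 (7 bits)
Total length = 5 + 2 + 3 + 7 = 17 bits.

Unary([4, 1, 2, 6]) = 11110101101111110 (17 bits)


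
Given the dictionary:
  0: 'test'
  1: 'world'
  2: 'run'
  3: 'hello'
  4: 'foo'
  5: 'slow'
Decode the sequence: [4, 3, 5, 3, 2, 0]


Look up each index in the dictionary:
  4 -> 'foo'
  3 -> 'hello'
  5 -> 'slow'
  3 -> 'hello'
  2 -> 'run'
  0 -> 'test'

Decoded: "foo hello slow hello run test"


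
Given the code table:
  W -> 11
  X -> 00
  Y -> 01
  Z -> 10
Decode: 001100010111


Decoding:
00 -> X
11 -> W
00 -> X
01 -> Y
01 -> Y
11 -> W


Result: XWXYYW


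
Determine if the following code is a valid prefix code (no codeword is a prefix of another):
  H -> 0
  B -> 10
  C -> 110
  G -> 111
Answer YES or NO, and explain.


Checking each pair (does one codeword prefix another?):
  H='0' vs B='10': no prefix
  H='0' vs C='110': no prefix
  H='0' vs G='111': no prefix
  B='10' vs H='0': no prefix
  B='10' vs C='110': no prefix
  B='10' vs G='111': no prefix
  C='110' vs H='0': no prefix
  C='110' vs B='10': no prefix
  C='110' vs G='111': no prefix
  G='111' vs H='0': no prefix
  G='111' vs B='10': no prefix
  G='111' vs C='110': no prefix
No violation found over all pairs.

YES -- this is a valid prefix code. No codeword is a prefix of any other codeword.


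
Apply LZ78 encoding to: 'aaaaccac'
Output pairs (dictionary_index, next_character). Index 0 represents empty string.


LZ78 encoding steps:
Dictionary: {0: ''}
Step 1: w='' (idx 0), next='a' -> output (0, 'a'), add 'a' as idx 1
Step 2: w='a' (idx 1), next='a' -> output (1, 'a'), add 'aa' as idx 2
Step 3: w='a' (idx 1), next='c' -> output (1, 'c'), add 'ac' as idx 3
Step 4: w='' (idx 0), next='c' -> output (0, 'c'), add 'c' as idx 4
Step 5: w='ac' (idx 3), end of input -> output (3, '')


Encoded: [(0, 'a'), (1, 'a'), (1, 'c'), (0, 'c'), (3, '')]


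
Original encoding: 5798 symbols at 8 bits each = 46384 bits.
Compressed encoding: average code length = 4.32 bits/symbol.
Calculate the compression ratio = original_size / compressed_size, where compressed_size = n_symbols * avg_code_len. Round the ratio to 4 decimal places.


original_size = n_symbols * orig_bits = 5798 * 8 = 46384 bits
compressed_size = n_symbols * avg_code_len = 5798 * 4.32 = 25047.36 bits
ratio = original_size / compressed_size = 46384 / 25047.36 = 1.8519

Compression ratio = 1.8519


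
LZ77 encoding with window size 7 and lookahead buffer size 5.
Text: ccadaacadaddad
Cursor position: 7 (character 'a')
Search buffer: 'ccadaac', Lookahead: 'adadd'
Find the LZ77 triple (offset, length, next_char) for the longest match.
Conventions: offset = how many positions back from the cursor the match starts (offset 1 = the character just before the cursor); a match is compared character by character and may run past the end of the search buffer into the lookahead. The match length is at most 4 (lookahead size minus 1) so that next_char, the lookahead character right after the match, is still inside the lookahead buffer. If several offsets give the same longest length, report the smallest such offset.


Try each offset into the search buffer:
  offset=1 (pos 6, char 'c'): match length 0
  offset=2 (pos 5, char 'a'): match length 1
  offset=3 (pos 4, char 'a'): match length 1
  offset=4 (pos 3, char 'd'): match length 0
  offset=5 (pos 2, char 'a'): match length 3
  offset=6 (pos 1, char 'c'): match length 0
  offset=7 (pos 0, char 'c'): match length 0
Longest match has length 3 at offset 5.
next_char = character at position 7 + 3 = 10 -> 'd'

Best match: offset=5, length=3 (matching 'ada' starting at position 2)
LZ77 triple: (5, 3, 'd')


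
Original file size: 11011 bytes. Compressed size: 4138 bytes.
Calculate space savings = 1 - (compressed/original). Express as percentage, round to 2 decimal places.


ratio = compressed/original = 4138/11011 = 0.375806
savings = 1 - ratio = 1 - 0.375806 = 0.624194
as a percentage: 0.624194 * 100 = 62.42%

Space savings = 1 - 4138/11011 = 62.42%


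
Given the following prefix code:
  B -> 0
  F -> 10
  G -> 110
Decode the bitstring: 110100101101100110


Decoding step by step:
Bits 110 -> G
Bits 10 -> F
Bits 0 -> B
Bits 10 -> F
Bits 110 -> G
Bits 110 -> G
Bits 0 -> B
Bits 110 -> G


Decoded message: GFBFGGBG


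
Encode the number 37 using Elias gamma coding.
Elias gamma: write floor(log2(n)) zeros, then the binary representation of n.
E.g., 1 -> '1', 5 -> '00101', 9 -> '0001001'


num_bits = floor(log2(37)) + 1 = 6
leading_zeros = num_bits - 1 = 5
binary(37) = 100101

Elias gamma(37) = '00000' + '100101' = 00000100101 (11 bits)


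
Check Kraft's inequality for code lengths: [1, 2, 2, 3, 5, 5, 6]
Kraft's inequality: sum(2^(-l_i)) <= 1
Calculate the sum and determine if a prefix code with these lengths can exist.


Sum = 2^(-1) + 2^(-2) + 2^(-2) + 2^(-3) + 2^(-5) + 2^(-5) + 2^(-6)
    = 0.5 + 0.25 + 0.25 + 0.125 + 0.03125 + 0.03125 + 0.015625
    = 77/64 = 1.203125
Since 1.203125 > 1, Kraft's inequality is NOT satisfied.
A prefix code with these lengths CANNOT exist.

Kraft sum = 1.203125. Not satisfied.


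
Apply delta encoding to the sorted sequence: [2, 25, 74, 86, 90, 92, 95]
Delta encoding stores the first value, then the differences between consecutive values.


First value: 2
Deltas:
  25 - 2 = 23
  74 - 25 = 49
  86 - 74 = 12
  90 - 86 = 4
  92 - 90 = 2
  95 - 92 = 3


Delta encoded: [2, 23, 49, 12, 4, 2, 3]


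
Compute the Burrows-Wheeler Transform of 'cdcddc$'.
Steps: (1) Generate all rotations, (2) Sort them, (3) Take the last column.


Rotations (sorted):
  0: $cdcddc -> last char: c
  1: c$cdcdd -> last char: d
  2: cdcddc$ -> last char: $
  3: cddc$cd -> last char: d
  4: dc$cdcd -> last char: d
  5: dcddc$c -> last char: c
  6: ddc$cdc -> last char: c


BWT = cd$ddcc


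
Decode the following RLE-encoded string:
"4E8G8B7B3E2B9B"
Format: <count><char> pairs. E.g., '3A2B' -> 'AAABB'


Expanding each <count><char> pair:
  4E -> 'EEEE'
  8G -> 'GGGGGGGG'
  8B -> 'BBBBBBBB'
  7B -> 'BBBBBBB'
  3E -> 'EEE'
  2B -> 'BB'
  9B -> 'BBBBBBBBB'

Decoded = EEEEGGGGGGGGBBBBBBBBBBBBBBBEEEBBBBBBBBBBB


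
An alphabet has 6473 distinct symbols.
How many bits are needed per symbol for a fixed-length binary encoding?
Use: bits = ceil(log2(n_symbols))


log2(6473) = 12.6602
Bracket: 2^12 = 4096 < 6473 <= 2^13 = 8192
So ceil(log2(6473)) = 13

bits = ceil(log2(6473)) = ceil(12.6602) = 13 bits


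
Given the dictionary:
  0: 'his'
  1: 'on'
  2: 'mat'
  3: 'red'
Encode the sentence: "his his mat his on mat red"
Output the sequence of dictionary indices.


Look up each word in the dictionary:
  'his' -> 0
  'his' -> 0
  'mat' -> 2
  'his' -> 0
  'on' -> 1
  'mat' -> 2
  'red' -> 3

Encoded: [0, 0, 2, 0, 1, 2, 3]


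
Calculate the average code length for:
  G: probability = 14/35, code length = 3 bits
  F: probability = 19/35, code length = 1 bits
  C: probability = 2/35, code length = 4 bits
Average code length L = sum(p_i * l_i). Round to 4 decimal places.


Weighted contributions p_i * l_i:
  G: (14/35) * 3 = 42/35
  F: (19/35) * 1 = 19/35
  C: (2/35) * 4 = 8/35
Sum = (42 + 19 + 8)/35 = 69/35

L = 69/35 = 1.9714 bits/symbol


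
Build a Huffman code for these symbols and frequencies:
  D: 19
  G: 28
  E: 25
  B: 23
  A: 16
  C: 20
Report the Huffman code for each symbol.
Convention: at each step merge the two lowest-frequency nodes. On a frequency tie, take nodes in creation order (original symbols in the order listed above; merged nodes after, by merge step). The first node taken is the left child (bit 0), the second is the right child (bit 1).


Huffman tree construction:
Step 1: Merge A(16) + D(19) = 35
Step 2: Merge C(20) + B(23) = 43
Step 3: Merge E(25) + G(28) = 53
Step 4: Merge (A+D)(35) + (C+B)(43) = 78
Step 5: Merge (E+G)(53) + ((A+D)+(C+B))(78) = 131
Read each symbol's code off the tree from the root (left child = 0, right child = 1).

Codes:
  D: 101 (length 3)
  G: 01 (length 2)
  E: 00 (length 2)
  B: 111 (length 3)
  A: 100 (length 3)
  C: 110 (length 3)
Average code length: 340/131 = 2.5954 bits/symbol


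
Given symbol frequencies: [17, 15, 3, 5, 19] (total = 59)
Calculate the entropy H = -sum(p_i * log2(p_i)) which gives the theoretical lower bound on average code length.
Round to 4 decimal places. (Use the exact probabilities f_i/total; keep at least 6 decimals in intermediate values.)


Per-symbol terms -p_i * log2(p_i) with p_i = f_i/59:
  p = 17/59 = 0.288136: log2(p) = -1.795180, -p*log2(p) = 0.517255
  p = 15/59 = 0.254237: log2(p) = -1.975752, -p*log2(p) = 0.502310
  p = 3/59 = 0.050847: log2(p) = -4.297681, -p*log2(p) = 0.218526
  p = 5/59 = 0.084746: log2(p) = -3.560715, -p*log2(p) = 0.301756
  p = 19/59 = 0.322034: log2(p) = -1.634716, -p*log2(p) = 0.526434
H = 0.517255 + 0.502310 + 0.218526 + 0.301756 + 0.526434 = 2.066281

H = 2.0663 bits/symbol


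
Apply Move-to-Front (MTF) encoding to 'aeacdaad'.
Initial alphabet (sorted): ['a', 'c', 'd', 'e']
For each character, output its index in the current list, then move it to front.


MTF encoding:
'a': index 0 in ['a', 'c', 'd', 'e'] -> ['a', 'c', 'd', 'e']
'e': index 3 in ['a', 'c', 'd', 'e'] -> ['e', 'a', 'c', 'd']
'a': index 1 in ['e', 'a', 'c', 'd'] -> ['a', 'e', 'c', 'd']
'c': index 2 in ['a', 'e', 'c', 'd'] -> ['c', 'a', 'e', 'd']
'd': index 3 in ['c', 'a', 'e', 'd'] -> ['d', 'c', 'a', 'e']
'a': index 2 in ['d', 'c', 'a', 'e'] -> ['a', 'd', 'c', 'e']
'a': index 0 in ['a', 'd', 'c', 'e'] -> ['a', 'd', 'c', 'e']
'd': index 1 in ['a', 'd', 'c', 'e'] -> ['d', 'a', 'c', 'e']


Output: [0, 3, 1, 2, 3, 2, 0, 1]


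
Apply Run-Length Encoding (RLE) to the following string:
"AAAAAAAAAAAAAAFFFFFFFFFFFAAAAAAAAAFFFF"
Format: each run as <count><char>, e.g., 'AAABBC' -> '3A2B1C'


Scanning runs left to right:
  i=0: run of 'A' x 14 -> '14A'
  i=14: run of 'F' x 11 -> '11F'
  i=25: run of 'A' x 9 -> '9A'
  i=34: run of 'F' x 4 -> '4F'

RLE = 14A11F9A4F


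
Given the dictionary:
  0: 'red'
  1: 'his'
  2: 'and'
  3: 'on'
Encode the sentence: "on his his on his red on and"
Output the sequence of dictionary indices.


Look up each word in the dictionary:
  'on' -> 3
  'his' -> 1
  'his' -> 1
  'on' -> 3
  'his' -> 1
  'red' -> 0
  'on' -> 3
  'and' -> 2

Encoded: [3, 1, 1, 3, 1, 0, 3, 2]


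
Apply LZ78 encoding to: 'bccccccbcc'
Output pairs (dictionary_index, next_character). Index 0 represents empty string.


LZ78 encoding steps:
Dictionary: {0: ''}
Step 1: w='' (idx 0), next='b' -> output (0, 'b'), add 'b' as idx 1
Step 2: w='' (idx 0), next='c' -> output (0, 'c'), add 'c' as idx 2
Step 3: w='c' (idx 2), next='c' -> output (2, 'c'), add 'cc' as idx 3
Step 4: w='cc' (idx 3), next='c' -> output (3, 'c'), add 'ccc' as idx 4
Step 5: w='b' (idx 1), next='c' -> output (1, 'c'), add 'bc' as idx 5
Step 6: w='c' (idx 2), end of input -> output (2, '')


Encoded: [(0, 'b'), (0, 'c'), (2, 'c'), (3, 'c'), (1, 'c'), (2, '')]


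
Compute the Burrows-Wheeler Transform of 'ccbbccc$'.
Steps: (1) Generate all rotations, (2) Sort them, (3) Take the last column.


Rotations (sorted):
  0: $ccbbccc -> last char: c
  1: bbccc$cc -> last char: c
  2: bccc$ccb -> last char: b
  3: c$ccbbcc -> last char: c
  4: cbbccc$c -> last char: c
  5: cc$ccbbc -> last char: c
  6: ccbbccc$ -> last char: $
  7: ccc$ccbb -> last char: b


BWT = ccbccc$b


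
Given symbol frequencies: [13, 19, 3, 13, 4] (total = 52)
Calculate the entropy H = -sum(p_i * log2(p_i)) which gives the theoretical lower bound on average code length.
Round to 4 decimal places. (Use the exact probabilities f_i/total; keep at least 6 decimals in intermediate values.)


Per-symbol terms -p_i * log2(p_i) with p_i = f_i/52:
  p = 13/52 = 0.250000: log2(p) = -2.000000, -p*log2(p) = 0.500000
  p = 19/52 = 0.365385: log2(p) = -1.452512, -p*log2(p) = 0.530726
  p = 3/52 = 0.057692: log2(p) = -4.115477, -p*log2(p) = 0.237431
  p = 13/52 = 0.250000: log2(p) = -2.000000, -p*log2(p) = 0.500000
  p = 4/52 = 0.076923: log2(p) = -3.700440, -p*log2(p) = 0.284649
H = 0.500000 + 0.530726 + 0.237431 + 0.500000 + 0.284649 = 2.052806

H = 2.0528 bits/symbol
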